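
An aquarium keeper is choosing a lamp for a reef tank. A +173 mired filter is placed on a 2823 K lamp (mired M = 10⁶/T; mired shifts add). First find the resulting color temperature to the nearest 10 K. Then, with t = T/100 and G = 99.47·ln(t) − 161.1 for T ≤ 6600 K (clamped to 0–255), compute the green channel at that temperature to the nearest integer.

M_in = 10⁶/2823 = 354.23; M_out = 354.23 + (+173) = 527.23.
T_out = 10⁶/527.23 = 1896.7 K → 1900 K; t = 19.
G = 99.47·ln 19 − 161.1 = 99.47·2.9444 − 161.1 = 131.783.
Rounded: 132.

132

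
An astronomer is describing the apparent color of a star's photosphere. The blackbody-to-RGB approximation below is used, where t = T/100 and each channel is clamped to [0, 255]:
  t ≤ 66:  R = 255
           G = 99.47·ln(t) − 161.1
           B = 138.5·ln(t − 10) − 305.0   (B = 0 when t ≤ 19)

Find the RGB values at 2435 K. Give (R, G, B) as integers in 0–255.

t = 2435/100 = 24.35; the t ≤ 66 branch applies.
R = 255 by definition for t ≤ 66.
G = 99.47·ln 24.35 − 161.1 = 99.47·3.1925 − 161.1 = 156.461.
B = 138.5·ln(24.35 − 10) − 305.0 = 138.5·ln 14.35 − 305.0 = 138.5·2.6637 − 305.0 = 63.929.
Rounded: (255, 156, 64).

(255, 156, 64)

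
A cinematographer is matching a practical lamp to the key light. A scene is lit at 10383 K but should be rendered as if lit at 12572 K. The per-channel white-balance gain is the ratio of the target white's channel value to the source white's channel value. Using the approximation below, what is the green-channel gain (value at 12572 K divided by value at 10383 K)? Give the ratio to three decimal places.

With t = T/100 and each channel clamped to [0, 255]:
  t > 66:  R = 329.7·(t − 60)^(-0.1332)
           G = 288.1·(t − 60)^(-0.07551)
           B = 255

At 10383 K (t = 103.83):
  G = 288.1·(103.83 − 60)^(-0.07551) = 288.1·43.83^(-0.07551) = 288.1·0.75167 = 216.557.
At 12572 K (t = 125.72):
  G = 288.1·(125.72 − 60)^(-0.07551) = 288.1·65.72^(-0.07551) = 288.1·0.72903 = 210.034.
Gain = 210.034 / 216.557 = 0.9699 → 0.970.

0.970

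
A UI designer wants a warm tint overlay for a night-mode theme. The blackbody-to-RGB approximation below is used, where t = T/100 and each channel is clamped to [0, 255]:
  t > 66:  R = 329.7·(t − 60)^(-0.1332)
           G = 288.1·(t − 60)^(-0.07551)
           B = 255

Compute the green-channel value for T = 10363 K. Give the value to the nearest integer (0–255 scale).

217

t = 10363/100 = 103.63; the t > 66 branch applies.
G = 288.1·(103.63 − 60)^(-0.07551) = 288.1·43.63^(-0.07551) = 288.1·0.75193 = 216.632.
Rounded: 217.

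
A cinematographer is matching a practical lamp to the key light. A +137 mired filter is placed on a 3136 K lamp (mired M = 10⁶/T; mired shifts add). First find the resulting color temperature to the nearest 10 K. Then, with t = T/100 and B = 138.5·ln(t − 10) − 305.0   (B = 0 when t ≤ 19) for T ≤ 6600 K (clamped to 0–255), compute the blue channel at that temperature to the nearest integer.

38

M_in = 10⁶/3136 = 318.88; M_out = 318.88 + (+137) = 455.88.
T_out = 10⁶/455.88 = 2193.6 K → 2190 K; t = 21.9.
B = 138.5·ln(21.9 − 10) − 305.0 = 138.5·ln 11.9 − 305.0 = 138.5·2.4765 − 305.0 = 38.001.
Rounded: 38.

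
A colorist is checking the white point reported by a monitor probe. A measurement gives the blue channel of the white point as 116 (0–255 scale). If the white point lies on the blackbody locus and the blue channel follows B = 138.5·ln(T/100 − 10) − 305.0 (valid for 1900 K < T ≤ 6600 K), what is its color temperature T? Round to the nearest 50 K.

3100 K

ln(t − 10) = (116 + 305.0) / 138.5 = 3.0397.
t − 10 = e^3.0397 = 20.899, so t = 30.899.
T = 100·t = 3090 K → 3100 K to the nearest 50 K.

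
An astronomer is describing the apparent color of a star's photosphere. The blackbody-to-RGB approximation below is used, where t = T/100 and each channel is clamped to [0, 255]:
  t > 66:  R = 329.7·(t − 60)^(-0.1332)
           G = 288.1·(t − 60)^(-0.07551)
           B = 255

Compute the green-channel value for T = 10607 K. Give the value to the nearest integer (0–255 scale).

216

t = 10607/100 = 106.07; the t > 66 branch applies.
G = 288.1·(106.07 − 60)^(-0.07551) = 288.1·46.07^(-0.07551) = 288.1·0.74885 = 215.744.
Rounded: 216.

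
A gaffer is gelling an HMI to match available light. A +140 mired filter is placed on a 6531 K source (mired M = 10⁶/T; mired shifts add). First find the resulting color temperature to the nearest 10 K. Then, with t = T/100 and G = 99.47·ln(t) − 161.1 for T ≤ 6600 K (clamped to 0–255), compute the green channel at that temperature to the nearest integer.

M_in = 10⁶/6531 = 153.12; M_out = 153.12 + (+140) = 293.12.
T_out = 10⁶/293.12 = 3411.6 K → 3410 K; t = 34.1.
G = 99.47·ln 34.1 − 161.1 = 99.47·3.5293 − 161.1 = 189.959.
Rounded: 190.

190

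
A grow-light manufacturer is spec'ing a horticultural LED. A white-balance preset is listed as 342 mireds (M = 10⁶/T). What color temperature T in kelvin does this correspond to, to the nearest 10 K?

T = 10⁶ / 342 = 2923.98 K → 2920 K.

2920 K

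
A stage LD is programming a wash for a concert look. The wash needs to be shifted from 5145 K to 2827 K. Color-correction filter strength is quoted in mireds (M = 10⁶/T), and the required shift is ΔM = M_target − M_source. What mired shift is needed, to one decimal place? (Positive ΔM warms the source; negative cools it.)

M_source = 10⁶/5145 = 194.363; M_target = 10⁶/2827 = 353.732.
ΔM = 353.732 − 194.363 = 159.368 → +159.4 mireds, a warming shift.

+159.4 mireds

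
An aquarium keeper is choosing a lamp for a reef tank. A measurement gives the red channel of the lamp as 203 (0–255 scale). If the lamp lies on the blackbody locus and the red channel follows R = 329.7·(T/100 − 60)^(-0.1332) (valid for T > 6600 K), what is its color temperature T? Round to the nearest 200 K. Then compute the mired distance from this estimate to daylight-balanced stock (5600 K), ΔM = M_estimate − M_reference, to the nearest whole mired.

(t − 60)^(-0.1332) = 203/329.7 = 0.61571.
t − 60 = 0.61571^(1/-0.1332) = 0.61571^(-7.508) = 38.129, so t = 98.129.
T = 100·t = 9813 K → 9800 K to the nearest 200 K.
M_estimate = 10⁶/9800 = 102.04; M_reference = 10⁶/5600 = 178.57.
ΔM = 102.04 − 178.57 = -76.53 → -77 mireds.

-77 mireds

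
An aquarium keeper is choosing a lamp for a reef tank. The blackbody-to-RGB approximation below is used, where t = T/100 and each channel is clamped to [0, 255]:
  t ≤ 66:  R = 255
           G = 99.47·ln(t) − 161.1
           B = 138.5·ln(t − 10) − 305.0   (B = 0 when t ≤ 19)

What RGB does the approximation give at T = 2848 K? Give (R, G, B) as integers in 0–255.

(255, 172, 99)

t = 2848/100 = 28.48; the t ≤ 66 branch applies.
R = 255 by definition for t ≤ 66.
G = 99.47·ln 28.48 − 161.1 = 99.47·3.3492 − 161.1 = 172.045.
B = 138.5·ln(28.48 − 10) − 305.0 = 138.5·ln 18.48 − 305.0 = 138.5·2.9167 − 305.0 = 98.961.
Rounded: (255, 172, 99).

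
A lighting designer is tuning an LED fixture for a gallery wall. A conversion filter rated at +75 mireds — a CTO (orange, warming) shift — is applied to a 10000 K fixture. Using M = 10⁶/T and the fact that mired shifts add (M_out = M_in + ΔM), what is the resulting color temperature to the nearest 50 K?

5700 K

M_in = 10⁶/10000 = 100.00 mireds.
M_out = 100.00 + (+75) = 175.00 mireds.
T_out = 10⁶/175.00 = 5714.3 K → 5700 K.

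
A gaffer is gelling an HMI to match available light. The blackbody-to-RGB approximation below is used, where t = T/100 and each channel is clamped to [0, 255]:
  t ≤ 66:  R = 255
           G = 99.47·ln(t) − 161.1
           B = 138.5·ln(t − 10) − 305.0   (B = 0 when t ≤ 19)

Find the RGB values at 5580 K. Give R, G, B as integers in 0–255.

R=255, G=239, B=225

t = 5580/100 = 55.8; the t ≤ 66 branch applies.
R = 255 by definition for t ≤ 66.
G = 99.47·ln 55.8 − 161.1 = 99.47·4.0218 − 161.1 = 238.946.
B = 138.5·ln(55.8 − 10) − 305.0 = 138.5·ln 45.8 − 305.0 = 138.5·3.8243 − 305.0 = 224.663.
Rounded: (255, 239, 225).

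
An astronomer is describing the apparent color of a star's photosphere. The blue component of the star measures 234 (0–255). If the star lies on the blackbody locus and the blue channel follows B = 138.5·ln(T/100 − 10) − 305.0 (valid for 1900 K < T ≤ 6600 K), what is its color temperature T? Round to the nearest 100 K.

ln(t − 10) = (234 + 305.0) / 138.5 = 3.8917.
t − 10 = e^3.8917 = 48.994, so t = 58.994.
T = 100·t = 5899 K → 5900 K to the nearest 100 K.

5900 K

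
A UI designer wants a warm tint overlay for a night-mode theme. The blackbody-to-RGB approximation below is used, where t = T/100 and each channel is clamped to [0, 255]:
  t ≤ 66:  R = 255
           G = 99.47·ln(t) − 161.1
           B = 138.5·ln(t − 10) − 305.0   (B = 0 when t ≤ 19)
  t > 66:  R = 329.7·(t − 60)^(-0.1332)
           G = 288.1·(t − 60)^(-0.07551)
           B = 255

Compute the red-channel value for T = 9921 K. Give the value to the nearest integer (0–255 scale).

202

t = 9921/100 = 99.21; the t > 66 branch applies.
R = 329.7·(99.21 − 60)^(-0.1332) = 329.7·39.21^(-0.1332) = 329.7·0.61342 = 202.245.
Rounded: 202.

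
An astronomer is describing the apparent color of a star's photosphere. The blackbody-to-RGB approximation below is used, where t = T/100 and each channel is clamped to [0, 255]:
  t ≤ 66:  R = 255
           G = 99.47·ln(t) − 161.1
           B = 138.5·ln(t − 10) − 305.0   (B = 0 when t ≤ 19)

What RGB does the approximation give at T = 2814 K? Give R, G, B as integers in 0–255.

t = 2814/100 = 28.14; the t ≤ 66 branch applies.
R = 255 by definition for t ≤ 66.
G = 99.47·ln 28.14 − 161.1 = 99.47·3.3372 − 161.1 = 170.850.
B = 138.5·ln(28.14 − 10) − 305.0 = 138.5·ln 18.14 − 305.0 = 138.5·2.8981 − 305.0 = 96.390.
Rounded: (255, 171, 96).

R=255, G=171, B=96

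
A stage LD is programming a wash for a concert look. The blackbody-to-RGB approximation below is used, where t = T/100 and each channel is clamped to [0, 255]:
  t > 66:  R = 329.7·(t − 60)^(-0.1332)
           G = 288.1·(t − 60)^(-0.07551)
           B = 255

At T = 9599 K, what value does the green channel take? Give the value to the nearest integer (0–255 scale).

220

t = 9599/100 = 95.99; the t > 66 branch applies.
G = 288.1·(95.99 − 60)^(-0.07551) = 288.1·35.99^(-0.07551) = 288.1·0.76294 = 219.804.
Rounded: 220.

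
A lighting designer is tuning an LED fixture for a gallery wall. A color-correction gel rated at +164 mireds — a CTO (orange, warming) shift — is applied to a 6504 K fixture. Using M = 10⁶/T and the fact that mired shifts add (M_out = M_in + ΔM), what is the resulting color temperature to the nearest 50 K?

M_in = 10⁶/6504 = 153.75 mireds.
M_out = 153.75 + (+164) = 317.75 mireds.
T_out = 10⁶/317.75 = 3147.1 K → 3150 K.

3150 K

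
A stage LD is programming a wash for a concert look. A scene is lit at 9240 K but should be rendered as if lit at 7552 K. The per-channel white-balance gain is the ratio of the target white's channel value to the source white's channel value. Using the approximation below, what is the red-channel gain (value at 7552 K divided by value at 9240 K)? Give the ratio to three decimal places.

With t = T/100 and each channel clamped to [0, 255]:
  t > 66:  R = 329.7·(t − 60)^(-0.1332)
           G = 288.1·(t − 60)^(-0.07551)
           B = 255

At 9240 K (t = 92.4):
  R = 329.7·(92.4 − 60)^(-0.1332) = 329.7·32.4^(-0.1332) = 329.7·0.62921 = 207.450.
At 7552 K (t = 75.52):
  R = 329.7·(75.52 − 60)^(-0.1332) = 329.7·15.52^(-0.1332) = 329.7·0.69402 = 228.819.
Gain = 228.819 / 207.450 = 1.1030 → 1.103.

1.103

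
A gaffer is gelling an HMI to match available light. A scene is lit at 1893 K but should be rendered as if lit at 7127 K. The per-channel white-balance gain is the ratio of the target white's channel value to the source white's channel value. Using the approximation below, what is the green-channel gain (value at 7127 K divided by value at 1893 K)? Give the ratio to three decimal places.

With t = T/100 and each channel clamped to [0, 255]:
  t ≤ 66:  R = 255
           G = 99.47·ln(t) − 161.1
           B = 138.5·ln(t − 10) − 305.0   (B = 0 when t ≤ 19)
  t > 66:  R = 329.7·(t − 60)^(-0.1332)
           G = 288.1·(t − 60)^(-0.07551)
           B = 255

1.826

At 1893 K (t = 18.93):
  G = 99.47·ln 18.93 − 161.1 = 99.47·2.9407 − 161.1 = 131.416.
At 7127 K (t = 71.27):
  G = 288.1·(71.27 − 60)^(-0.07551) = 288.1·11.27^(-0.07551) = 288.1·0.83285 = 239.945.
Gain = 239.945 / 131.416 = 1.8258 → 1.826.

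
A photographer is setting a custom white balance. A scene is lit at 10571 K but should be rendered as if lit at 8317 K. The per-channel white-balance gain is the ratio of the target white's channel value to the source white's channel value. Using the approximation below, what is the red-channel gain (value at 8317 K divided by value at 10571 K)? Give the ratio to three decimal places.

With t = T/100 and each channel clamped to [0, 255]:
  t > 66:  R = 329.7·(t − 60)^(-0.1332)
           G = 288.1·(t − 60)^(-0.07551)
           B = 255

At 10571 K (t = 105.71):
  R = 329.7·(105.71 − 60)^(-0.1332) = 329.7·45.71^(-0.1332) = 329.7·0.60102 = 198.155.
At 8317 K (t = 83.17):
  R = 329.7·(83.17 − 60)^(-0.1332) = 329.7·23.17^(-0.1332) = 329.7·0.65795 = 216.926.
Gain = 216.926 / 198.155 = 1.0947 → 1.095.

1.095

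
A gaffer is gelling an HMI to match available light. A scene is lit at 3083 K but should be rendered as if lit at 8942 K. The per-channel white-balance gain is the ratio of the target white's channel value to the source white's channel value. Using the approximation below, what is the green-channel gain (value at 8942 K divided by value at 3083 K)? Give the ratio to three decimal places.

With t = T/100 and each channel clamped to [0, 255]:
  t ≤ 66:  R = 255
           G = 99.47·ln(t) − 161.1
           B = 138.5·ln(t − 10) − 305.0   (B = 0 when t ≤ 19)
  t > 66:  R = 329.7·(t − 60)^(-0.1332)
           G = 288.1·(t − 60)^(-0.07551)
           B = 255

At 3083 K (t = 30.83):
  G = 99.47·ln 30.83 − 161.1 = 99.47·3.4285 − 161.1 = 179.932.
At 8942 K (t = 89.42):
  G = 288.1·(89.42 − 60)^(-0.07551) = 288.1·29.42^(-0.07551) = 288.1·0.77465 = 223.175.
Gain = 223.175 / 179.932 = 1.2403 → 1.240.

1.240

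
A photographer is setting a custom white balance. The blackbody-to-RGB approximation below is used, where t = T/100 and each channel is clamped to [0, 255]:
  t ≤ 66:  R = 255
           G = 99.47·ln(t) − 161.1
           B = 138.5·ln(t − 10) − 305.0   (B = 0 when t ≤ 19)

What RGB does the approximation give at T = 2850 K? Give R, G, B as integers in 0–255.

R=255, G=172, B=99

t = 2850/100 = 28.5; the t ≤ 66 branch applies.
R = 255 by definition for t ≤ 66.
G = 99.47·ln 28.5 − 161.1 = 99.47·3.3499 − 161.1 = 172.115.
B = 138.5·ln(28.5 − 10) − 305.0 = 138.5·ln 18.5 − 305.0 = 138.5·2.9178 − 305.0 = 99.111.
Rounded: (255, 172, 99).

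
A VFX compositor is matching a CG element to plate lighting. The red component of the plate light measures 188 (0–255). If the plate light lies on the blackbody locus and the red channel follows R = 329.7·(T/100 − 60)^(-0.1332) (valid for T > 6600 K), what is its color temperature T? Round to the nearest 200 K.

(t − 60)^(-0.1332) = 188/329.7 = 0.57022.
t − 60 = 0.57022^(1/-0.1332) = 0.57022^(-7.508) = 67.848, so t = 127.848.
T = 100·t = 12785 K → 12800 K to the nearest 200 K.

12800 K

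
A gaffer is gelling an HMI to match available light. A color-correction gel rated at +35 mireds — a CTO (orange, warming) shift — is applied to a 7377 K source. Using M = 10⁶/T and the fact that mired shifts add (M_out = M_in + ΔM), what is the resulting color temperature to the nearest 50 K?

M_in = 10⁶/7377 = 135.56 mireds.
M_out = 135.56 + (+35) = 170.56 mireds.
T_out = 10⁶/170.56 = 5863.2 K → 5850 K.

5850 K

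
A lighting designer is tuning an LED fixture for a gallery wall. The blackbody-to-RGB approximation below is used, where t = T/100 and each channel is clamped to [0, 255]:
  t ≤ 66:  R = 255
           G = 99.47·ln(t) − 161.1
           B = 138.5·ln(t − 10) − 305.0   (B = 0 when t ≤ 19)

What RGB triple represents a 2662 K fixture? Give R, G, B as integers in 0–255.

R=255, G=165, B=84

t = 2662/100 = 26.62; the t ≤ 66 branch applies.
R = 255 by definition for t ≤ 66.
G = 99.47·ln 26.62 − 161.1 = 99.47·3.2817 − 161.1 = 165.327.
B = 138.5·ln(26.62 − 10) − 305.0 = 138.5·ln 16.62 − 305.0 = 138.5·2.8106 − 305.0 = 84.269.
Rounded: (255, 165, 84).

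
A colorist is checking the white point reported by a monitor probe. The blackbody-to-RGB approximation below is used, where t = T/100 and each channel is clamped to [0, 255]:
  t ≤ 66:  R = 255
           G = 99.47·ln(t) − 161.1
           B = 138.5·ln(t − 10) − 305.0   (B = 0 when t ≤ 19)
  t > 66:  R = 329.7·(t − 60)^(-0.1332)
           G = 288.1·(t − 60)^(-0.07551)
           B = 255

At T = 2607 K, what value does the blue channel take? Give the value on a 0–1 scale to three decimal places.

0.312

t = 2607/100 = 26.07; the t ≤ 66 branch applies.
B = 138.5·ln(26.07 − 10) − 305.0 = 138.5·ln 16.07 − 305.0 = 138.5·2.7770 − 305.0 = 79.608.
On a 0–1 scale: 79.608/255 = 0.3122 → 0.312.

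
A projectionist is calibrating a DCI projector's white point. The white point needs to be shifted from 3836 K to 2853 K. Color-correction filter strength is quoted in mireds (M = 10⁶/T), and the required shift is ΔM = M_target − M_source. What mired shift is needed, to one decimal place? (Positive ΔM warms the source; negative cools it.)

+89.8 mireds

M_source = 10⁶/3836 = 260.688; M_target = 10⁶/2853 = 350.508.
ΔM = 350.508 − 260.688 = 89.820 → +89.8 mireds, a warming shift.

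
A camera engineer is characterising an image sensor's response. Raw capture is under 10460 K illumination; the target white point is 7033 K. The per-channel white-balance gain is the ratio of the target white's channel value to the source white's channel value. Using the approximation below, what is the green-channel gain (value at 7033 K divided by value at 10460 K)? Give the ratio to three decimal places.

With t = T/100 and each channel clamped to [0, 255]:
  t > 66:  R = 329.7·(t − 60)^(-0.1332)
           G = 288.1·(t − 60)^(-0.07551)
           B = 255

1.117

At 10460 K (t = 104.6):
  G = 288.1·(104.6 − 60)^(-0.07551) = 288.1·44.6^(-0.07551) = 288.1·0.75069 = 216.273.
At 7033 K (t = 70.33):
  G = 288.1·(70.33 − 60)^(-0.07551) = 288.1·10.33^(-0.07551) = 288.1·0.83835 = 241.529.
Gain = 241.529 / 216.273 = 1.1168 → 1.117.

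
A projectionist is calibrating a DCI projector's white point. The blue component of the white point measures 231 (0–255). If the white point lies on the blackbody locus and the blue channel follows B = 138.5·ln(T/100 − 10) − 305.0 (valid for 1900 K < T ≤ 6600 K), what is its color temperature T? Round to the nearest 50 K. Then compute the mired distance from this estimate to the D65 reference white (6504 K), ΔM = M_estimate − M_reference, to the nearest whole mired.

ln(t − 10) = (231 + 305.0) / 138.5 = 3.8700.
t − 10 = e^3.8700 = 47.944, so t = 57.944.
T = 100·t = 5794 K → 5800 K to the nearest 50 K.
M_estimate = 10⁶/5800 = 172.41; M_reference = 10⁶/6504 = 153.75.
ΔM = 172.41 − 153.75 = 18.66 → +19 mireds.

+19 mireds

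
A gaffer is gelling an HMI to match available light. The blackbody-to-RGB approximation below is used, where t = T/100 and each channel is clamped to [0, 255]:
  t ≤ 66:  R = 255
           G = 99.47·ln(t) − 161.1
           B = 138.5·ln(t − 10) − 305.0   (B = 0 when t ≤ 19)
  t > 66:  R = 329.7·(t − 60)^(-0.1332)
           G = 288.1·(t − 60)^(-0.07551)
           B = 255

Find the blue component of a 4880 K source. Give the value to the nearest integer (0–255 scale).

202

t = 4880/100 = 48.8; the t ≤ 66 branch applies.
B = 138.5·ln(48.8 − 10) − 305.0 = 138.5·ln 38.8 − 305.0 = 138.5·3.6584 − 305.0 = 201.691.
Rounded: 202.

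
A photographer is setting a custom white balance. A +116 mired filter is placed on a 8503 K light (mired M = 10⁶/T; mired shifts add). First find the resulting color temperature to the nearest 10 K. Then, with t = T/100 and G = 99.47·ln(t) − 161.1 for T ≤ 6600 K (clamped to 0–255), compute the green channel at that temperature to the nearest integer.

213

M_in = 10⁶/8503 = 117.61; M_out = 117.61 + (+116) = 233.61.
T_out = 10⁶/233.61 = 4280.7 K → 4280 K; t = 42.8.
G = 99.47·ln 42.8 − 161.1 = 99.47·3.7565 − 161.1 = 212.563.
Rounded: 213.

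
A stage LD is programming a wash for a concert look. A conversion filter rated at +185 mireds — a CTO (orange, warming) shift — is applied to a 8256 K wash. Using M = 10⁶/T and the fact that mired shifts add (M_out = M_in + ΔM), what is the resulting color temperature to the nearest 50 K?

3250 K

M_in = 10⁶/8256 = 121.12 mireds.
M_out = 121.12 + (+185) = 306.12 mireds.
T_out = 10⁶/306.12 = 3266.6 K → 3250 K.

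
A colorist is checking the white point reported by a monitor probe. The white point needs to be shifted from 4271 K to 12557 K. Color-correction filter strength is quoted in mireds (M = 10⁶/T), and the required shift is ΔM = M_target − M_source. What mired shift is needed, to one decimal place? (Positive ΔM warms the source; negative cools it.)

-154.5 mireds

M_source = 10⁶/4271 = 234.137; M_target = 10⁶/12557 = 79.637.
ΔM = 79.637 − 234.137 = -154.500 → -154.5 mireds, a cooling shift.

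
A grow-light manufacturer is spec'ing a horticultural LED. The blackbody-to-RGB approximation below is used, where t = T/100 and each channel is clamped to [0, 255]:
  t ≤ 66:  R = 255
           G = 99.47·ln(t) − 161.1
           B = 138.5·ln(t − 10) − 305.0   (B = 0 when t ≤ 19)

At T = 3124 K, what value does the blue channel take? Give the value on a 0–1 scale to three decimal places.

0.464

t = 3124/100 = 31.24; the t ≤ 66 branch applies.
B = 138.5·ln(31.24 − 10) − 305.0 = 138.5·ln 21.24 − 305.0 = 138.5·3.0559 − 305.0 = 118.240.
On a 0–1 scale: 118.240/255 = 0.4637 → 0.464.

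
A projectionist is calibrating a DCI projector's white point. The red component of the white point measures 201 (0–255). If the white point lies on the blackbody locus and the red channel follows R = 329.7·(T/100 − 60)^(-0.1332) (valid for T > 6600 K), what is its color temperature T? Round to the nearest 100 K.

(t − 60)^(-0.1332) = 201/329.7 = 0.60965.
t − 60 = 0.60965^(1/-0.1332) = 0.60965^(-7.508) = 41.071, so t = 101.071.
T = 100·t = 10107 K → 10100 K to the nearest 100 K.

10100 K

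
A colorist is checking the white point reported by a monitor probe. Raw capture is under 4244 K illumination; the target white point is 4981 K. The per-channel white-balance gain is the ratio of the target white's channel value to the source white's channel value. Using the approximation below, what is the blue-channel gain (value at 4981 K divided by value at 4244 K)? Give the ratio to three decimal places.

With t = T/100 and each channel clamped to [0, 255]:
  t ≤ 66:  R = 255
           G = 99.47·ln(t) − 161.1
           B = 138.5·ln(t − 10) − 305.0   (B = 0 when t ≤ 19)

1.160

At 4244 K (t = 42.44):
  B = 138.5·ln(42.44 − 10) − 305.0 = 138.5·ln 32.44 − 305.0 = 138.5·3.4794 − 305.0 = 176.896.
At 4981 K (t = 49.81):
  B = 138.5·ln(49.81 − 10) − 305.0 = 138.5·ln 39.81 − 305.0 = 138.5·3.6841 − 305.0 = 205.250.
Gain = 205.250 / 176.896 = 1.1603 → 1.160.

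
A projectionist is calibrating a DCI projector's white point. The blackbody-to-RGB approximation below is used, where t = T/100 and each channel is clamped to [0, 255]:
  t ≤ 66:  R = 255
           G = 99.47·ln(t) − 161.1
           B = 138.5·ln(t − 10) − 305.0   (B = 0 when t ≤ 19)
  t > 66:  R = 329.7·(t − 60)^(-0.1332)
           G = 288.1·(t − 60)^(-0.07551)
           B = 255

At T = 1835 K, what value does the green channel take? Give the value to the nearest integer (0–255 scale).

128

t = 1835/100 = 18.35; the t ≤ 66 branch applies.
G = 99.47·ln 18.35 − 161.1 = 99.47·2.9096 − 161.1 = 128.321.
Rounded: 128.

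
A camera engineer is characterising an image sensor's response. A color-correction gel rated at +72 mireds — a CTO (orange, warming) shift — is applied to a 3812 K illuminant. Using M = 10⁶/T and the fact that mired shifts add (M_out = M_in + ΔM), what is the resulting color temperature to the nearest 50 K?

M_in = 10⁶/3812 = 262.33 mireds.
M_out = 262.33 + (+72) = 334.33 mireds.
T_out = 10⁶/334.33 = 2991.1 K → 3000 K.

3000 K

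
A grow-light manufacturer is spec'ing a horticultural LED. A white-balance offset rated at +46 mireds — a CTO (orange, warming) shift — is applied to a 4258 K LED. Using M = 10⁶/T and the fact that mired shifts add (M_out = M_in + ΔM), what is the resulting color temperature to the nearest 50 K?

3550 K

M_in = 10⁶/4258 = 234.85 mireds.
M_out = 234.85 + (+46) = 280.85 mireds.
T_out = 10⁶/280.85 = 3560.6 K → 3550 K.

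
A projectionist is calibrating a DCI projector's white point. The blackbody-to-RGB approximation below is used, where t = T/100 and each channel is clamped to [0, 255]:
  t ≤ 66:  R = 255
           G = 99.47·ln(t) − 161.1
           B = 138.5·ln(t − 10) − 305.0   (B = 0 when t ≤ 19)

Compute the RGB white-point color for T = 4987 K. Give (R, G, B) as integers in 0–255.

(255, 228, 205)

t = 4987/100 = 49.87; the t ≤ 66 branch applies.
R = 255 by definition for t ≤ 66.
G = 99.47·ln 49.87 − 161.1 = 99.47·3.9094 − 161.1 = 227.770.
B = 138.5·ln(49.87 − 10) − 305.0 = 138.5·ln 39.87 − 305.0 = 138.5·3.6856 − 305.0 = 205.459.
Rounded: (255, 228, 205).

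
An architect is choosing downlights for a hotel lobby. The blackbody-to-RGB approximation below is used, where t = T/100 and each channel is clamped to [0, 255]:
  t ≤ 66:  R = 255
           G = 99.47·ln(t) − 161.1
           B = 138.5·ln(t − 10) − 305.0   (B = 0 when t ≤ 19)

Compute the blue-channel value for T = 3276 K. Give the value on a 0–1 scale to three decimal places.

t = 3276/100 = 32.76; the t ≤ 66 branch applies.
B = 138.5·ln(32.76 − 10) − 305.0 = 138.5·ln 22.76 − 305.0 = 138.5·3.1250 − 305.0 = 127.813.
On a 0–1 scale: 127.813/255 = 0.5012 → 0.501.

0.501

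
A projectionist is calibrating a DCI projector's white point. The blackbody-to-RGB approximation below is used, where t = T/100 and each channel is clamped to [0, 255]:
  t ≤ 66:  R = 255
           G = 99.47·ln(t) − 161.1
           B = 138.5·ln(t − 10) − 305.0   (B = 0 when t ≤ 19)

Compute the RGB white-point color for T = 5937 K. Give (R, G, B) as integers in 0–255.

(255, 245, 235)

t = 5937/100 = 59.37; the t ≤ 66 branch applies.
R = 255 by definition for t ≤ 66.
G = 99.47·ln 59.37 − 161.1 = 99.47·4.0838 − 161.1 = 245.114.
B = 138.5·ln(59.37 − 10) − 305.0 = 138.5·ln 49.37 − 305.0 = 138.5·3.8993 − 305.0 = 235.059.
Rounded: (255, 245, 235).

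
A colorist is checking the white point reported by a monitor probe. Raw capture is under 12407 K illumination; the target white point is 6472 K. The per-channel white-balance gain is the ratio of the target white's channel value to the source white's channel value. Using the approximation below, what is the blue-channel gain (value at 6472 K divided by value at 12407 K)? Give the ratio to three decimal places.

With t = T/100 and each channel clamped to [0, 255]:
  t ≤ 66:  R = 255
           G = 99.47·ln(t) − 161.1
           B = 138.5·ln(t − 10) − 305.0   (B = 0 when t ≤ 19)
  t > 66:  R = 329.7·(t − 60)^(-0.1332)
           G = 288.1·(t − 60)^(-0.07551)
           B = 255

At 12407 K (t = 124.07):
  B = 255 by definition for t > 66.
At 6472 K (t = 64.72):
  B = 138.5·ln(64.72 − 10) − 305.0 = 138.5·ln 54.72 − 305.0 = 138.5·4.0022 − 305.0 = 249.309.
Gain = 249.309 / 255.000 = 0.9777 → 0.978.

0.978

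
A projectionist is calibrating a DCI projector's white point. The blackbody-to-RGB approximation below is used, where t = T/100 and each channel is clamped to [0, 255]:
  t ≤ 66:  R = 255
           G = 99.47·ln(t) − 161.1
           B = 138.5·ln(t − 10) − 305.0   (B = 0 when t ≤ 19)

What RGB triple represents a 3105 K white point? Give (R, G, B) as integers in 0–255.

(255, 181, 117)

t = 3105/100 = 31.05; the t ≤ 66 branch applies.
R = 255 by definition for t ≤ 66.
G = 99.47·ln 31.05 − 161.1 = 99.47·3.4356 − 161.1 = 180.639.
B = 138.5·ln(31.05 − 10) − 305.0 = 138.5·ln 21.05 − 305.0 = 138.5·3.0469 − 305.0 = 116.996.
Rounded: (255, 181, 117).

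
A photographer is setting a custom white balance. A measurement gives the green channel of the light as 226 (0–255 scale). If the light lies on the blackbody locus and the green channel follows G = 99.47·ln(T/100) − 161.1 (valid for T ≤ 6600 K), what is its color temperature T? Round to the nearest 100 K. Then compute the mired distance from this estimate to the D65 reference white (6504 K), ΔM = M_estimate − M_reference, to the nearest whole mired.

ln t = (226 + 161.1) / 99.47 = 3.8916.
t = e^3.8916 = 48.990.
T = 100·t = 4899 K → 4900 K to the nearest 100 K.
M_estimate = 10⁶/4900 = 204.08; M_reference = 10⁶/6504 = 153.75.
ΔM = 204.08 − 153.75 = 50.33 → +50 mireds.

+50 mireds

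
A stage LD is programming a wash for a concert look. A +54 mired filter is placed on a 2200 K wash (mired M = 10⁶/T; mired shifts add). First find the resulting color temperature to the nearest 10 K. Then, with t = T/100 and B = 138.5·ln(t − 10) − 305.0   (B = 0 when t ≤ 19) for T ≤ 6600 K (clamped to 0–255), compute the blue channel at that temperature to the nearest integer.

10

M_in = 10⁶/2200 = 454.55; M_out = 454.55 + (+54) = 508.55.
T_out = 10⁶/508.55 = 1966.4 K → 1970 K; t = 19.7.
B = 138.5·ln(19.7 − 10) − 305.0 = 138.5·ln 9.7 − 305.0 = 138.5·2.2721 − 305.0 = 9.689.
Rounded: 10.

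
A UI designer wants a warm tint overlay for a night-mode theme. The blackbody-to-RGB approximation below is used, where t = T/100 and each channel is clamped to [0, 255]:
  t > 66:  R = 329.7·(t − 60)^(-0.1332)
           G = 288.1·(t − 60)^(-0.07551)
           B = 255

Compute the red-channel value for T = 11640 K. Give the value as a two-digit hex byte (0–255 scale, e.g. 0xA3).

t = 11640/100 = 116.4; the t > 66 branch applies.
R = 329.7·(116.4 − 60)^(-0.1332) = 329.7·56.4^(-0.1332) = 329.7·0.58443 = 192.685.
Rounded: 193; in hex, 0xC1.

0xC1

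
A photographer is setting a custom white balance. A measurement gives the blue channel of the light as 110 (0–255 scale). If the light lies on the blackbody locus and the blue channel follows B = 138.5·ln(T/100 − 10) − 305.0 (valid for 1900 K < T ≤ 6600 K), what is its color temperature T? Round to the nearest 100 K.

3000 K

ln(t − 10) = (110 + 305.0) / 138.5 = 2.9964.
t − 10 = e^2.9964 = 20.013, so t = 30.013.
T = 100·t = 3001 K → 3000 K to the nearest 100 K.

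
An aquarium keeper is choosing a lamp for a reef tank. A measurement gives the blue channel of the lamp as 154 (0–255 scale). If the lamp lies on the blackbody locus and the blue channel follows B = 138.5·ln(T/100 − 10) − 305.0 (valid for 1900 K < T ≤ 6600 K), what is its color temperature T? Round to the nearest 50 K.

ln(t − 10) = (154 + 305.0) / 138.5 = 3.3141.
t − 10 = e^3.3141 = 27.497, so t = 37.497.
T = 100·t = 3750 K → 3750 K to the nearest 50 K.

3750 K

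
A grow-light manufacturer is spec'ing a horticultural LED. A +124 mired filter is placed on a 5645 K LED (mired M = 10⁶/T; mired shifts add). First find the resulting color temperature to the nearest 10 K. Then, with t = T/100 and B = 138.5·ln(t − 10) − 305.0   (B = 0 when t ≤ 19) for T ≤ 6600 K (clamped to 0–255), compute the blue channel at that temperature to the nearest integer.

M_in = 10⁶/5645 = 177.15; M_out = 177.15 + (+124) = 301.15.
T_out = 10⁶/301.15 = 3320.6 K → 3320 K; t = 33.2.
B = 138.5·ln(33.2 − 10) − 305.0 = 138.5·ln 23.2 − 305.0 = 138.5·3.1442 − 305.0 = 130.465.
Rounded: 130.

130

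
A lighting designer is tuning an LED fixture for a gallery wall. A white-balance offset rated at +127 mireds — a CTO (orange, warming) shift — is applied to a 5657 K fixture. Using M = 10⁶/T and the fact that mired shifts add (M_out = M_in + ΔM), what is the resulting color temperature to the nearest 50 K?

M_in = 10⁶/5657 = 176.77 mireds.
M_out = 176.77 + (+127) = 303.77 mireds.
T_out = 10⁶/303.77 = 3291.9 K → 3300 K.

3300 K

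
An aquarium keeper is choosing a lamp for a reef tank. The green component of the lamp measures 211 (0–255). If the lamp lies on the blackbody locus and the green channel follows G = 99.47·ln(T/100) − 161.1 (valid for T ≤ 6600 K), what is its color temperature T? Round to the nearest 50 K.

ln t = (211 + 161.1) / 99.47 = 3.7408.
t = e^3.7408 = 42.133.
T = 100·t = 4213 K → 4200 K to the nearest 50 K.

4200 K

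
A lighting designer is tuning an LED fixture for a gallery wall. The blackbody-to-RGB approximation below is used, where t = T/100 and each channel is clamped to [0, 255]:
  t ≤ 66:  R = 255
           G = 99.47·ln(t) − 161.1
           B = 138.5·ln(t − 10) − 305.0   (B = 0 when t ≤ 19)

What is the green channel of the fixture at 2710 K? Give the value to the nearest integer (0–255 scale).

167

t = 2710/100 = 27.1; the t ≤ 66 branch applies.
G = 99.47·ln 27.1 − 161.1 = 99.47·3.2995 − 161.1 = 167.105.
Rounded: 167.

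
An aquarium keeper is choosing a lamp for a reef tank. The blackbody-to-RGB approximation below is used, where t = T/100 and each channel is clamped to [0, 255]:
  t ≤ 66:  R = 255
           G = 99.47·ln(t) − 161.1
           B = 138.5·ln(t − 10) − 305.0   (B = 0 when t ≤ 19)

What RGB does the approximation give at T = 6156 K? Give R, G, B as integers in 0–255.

t = 6156/100 = 61.56; the t ≤ 66 branch applies.
R = 255 by definition for t ≤ 66.
G = 99.47·ln 61.56 − 161.1 = 99.47·4.1200 − 161.1 = 248.718.
B = 138.5·ln(61.56 − 10) − 305.0 = 138.5·ln 51.56 − 305.0 = 138.5·3.9427 − 305.0 = 241.070.
Rounded: (255, 249, 241).

R=255, G=249, B=241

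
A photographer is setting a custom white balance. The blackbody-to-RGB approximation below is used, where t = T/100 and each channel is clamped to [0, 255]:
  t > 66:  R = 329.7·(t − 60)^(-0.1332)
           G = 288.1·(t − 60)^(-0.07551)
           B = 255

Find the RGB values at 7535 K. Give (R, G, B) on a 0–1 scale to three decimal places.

t = 7535/100 = 75.35; the t > 66 branch applies.
R = 329.7·(75.35 − 60)^(-0.1332) = 329.7·15.35^(-0.1332) = 329.7·0.69504 = 229.155.
G = 288.1·(75.35 − 60)^(-0.07551) = 288.1·15.35^(-0.07551) = 288.1·0.81365 = 234.412.
B = 255 by definition for t > 66.
Dividing each by 255: (0.8986, 0.9193, 1.0000) → (0.899, 0.919, 1.000).

(0.899, 0.919, 1.000)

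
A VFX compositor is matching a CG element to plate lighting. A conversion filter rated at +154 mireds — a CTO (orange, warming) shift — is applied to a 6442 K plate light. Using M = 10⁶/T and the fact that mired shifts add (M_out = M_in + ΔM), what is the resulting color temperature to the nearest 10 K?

3230 K

M_in = 10⁶/6442 = 155.23 mireds.
M_out = 155.23 + (+154) = 309.23 mireds.
T_out = 10⁶/309.23 = 3233.8 K → 3230 K.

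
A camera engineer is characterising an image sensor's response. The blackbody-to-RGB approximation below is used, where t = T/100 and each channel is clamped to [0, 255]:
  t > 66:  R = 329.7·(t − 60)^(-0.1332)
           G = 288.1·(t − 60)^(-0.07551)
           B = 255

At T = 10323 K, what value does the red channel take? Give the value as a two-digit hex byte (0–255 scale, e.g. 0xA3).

0xC8

t = 10323/100 = 103.23; the t > 66 branch applies.
R = 329.7·(103.23 − 60)^(-0.1332) = 329.7·43.23^(-0.1332) = 329.7·0.60550 = 199.633.
Rounded: 200; in hex, 0xC8.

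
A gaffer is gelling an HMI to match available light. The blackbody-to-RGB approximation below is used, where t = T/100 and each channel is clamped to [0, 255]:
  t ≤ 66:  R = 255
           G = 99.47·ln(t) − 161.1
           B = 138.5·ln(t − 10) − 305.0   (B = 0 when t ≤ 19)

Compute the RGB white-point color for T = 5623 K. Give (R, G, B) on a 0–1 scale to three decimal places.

(1.000, 0.940, 0.886)

t = 5623/100 = 56.23; the t ≤ 66 branch applies.
R = 255 by definition for t ≤ 66.
G = 99.47·ln 56.23 − 161.1 = 99.47·4.0295 − 161.1 = 239.709.
B = 138.5·ln(56.23 − 10) − 305.0 = 138.5·ln 46.23 − 305.0 = 138.5·3.8336 − 305.0 = 225.958.
Dividing each by 255: (1.0000, 0.9400, 0.8861) → (1.000, 0.940, 0.886).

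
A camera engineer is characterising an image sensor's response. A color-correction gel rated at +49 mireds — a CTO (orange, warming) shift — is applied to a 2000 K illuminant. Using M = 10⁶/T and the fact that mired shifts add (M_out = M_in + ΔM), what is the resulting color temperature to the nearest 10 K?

M_in = 10⁶/2000 = 500.00 mireds.
M_out = 500.00 + (+49) = 549.00 mireds.
T_out = 10⁶/549.00 = 1821.5 K → 1820 K.

1820 K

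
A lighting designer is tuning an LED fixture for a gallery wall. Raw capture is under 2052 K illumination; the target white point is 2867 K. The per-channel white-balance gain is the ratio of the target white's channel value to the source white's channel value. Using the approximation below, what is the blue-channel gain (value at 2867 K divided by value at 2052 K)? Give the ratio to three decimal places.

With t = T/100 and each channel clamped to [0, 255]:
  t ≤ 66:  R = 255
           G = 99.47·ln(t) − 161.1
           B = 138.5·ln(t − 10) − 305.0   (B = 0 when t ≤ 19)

4.796

At 2052 K (t = 20.52):
  B = 138.5·ln(20.52 − 10) − 305.0 = 138.5·ln 10.52 − 305.0 = 138.5·2.3533 − 305.0 = 20.929.
At 2867 K (t = 28.67):
  B = 138.5·ln(28.67 − 10) − 305.0 = 138.5·ln 18.67 − 305.0 = 138.5·2.9269 − 305.0 = 100.378.
Gain = 100.378 / 20.929 = 4.7961 → 4.796.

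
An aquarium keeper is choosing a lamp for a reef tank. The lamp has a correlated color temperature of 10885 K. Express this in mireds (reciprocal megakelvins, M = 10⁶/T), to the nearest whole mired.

M = 10⁶ / 10885 = 91.870 → 92 mireds.

92 mireds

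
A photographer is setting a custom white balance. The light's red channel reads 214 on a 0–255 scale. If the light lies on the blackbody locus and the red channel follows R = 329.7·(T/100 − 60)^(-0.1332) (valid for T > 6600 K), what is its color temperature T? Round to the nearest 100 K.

8600 K

(t − 60)^(-0.1332) = 214/329.7 = 0.64907.
t − 60 = 0.64907^(1/-0.1332) = 0.64907^(-7.508) = 25.657, so t = 85.657.
T = 100·t = 8566 K → 8600 K to the nearest 100 K.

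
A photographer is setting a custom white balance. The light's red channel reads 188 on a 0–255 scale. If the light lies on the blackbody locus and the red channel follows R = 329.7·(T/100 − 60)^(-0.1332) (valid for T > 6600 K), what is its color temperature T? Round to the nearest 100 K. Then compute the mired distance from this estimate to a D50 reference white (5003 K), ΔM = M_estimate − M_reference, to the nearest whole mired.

-122 mireds

(t − 60)^(-0.1332) = 188/329.7 = 0.57022.
t − 60 = 0.57022^(1/-0.1332) = 0.57022^(-7.508) = 67.848, so t = 127.848.
T = 100·t = 12785 K → 12800 K to the nearest 100 K.
M_estimate = 10⁶/12800 = 78.12; M_reference = 10⁶/5003 = 199.88.
ΔM = 78.12 − 199.88 = -121.76 → -122 mireds.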